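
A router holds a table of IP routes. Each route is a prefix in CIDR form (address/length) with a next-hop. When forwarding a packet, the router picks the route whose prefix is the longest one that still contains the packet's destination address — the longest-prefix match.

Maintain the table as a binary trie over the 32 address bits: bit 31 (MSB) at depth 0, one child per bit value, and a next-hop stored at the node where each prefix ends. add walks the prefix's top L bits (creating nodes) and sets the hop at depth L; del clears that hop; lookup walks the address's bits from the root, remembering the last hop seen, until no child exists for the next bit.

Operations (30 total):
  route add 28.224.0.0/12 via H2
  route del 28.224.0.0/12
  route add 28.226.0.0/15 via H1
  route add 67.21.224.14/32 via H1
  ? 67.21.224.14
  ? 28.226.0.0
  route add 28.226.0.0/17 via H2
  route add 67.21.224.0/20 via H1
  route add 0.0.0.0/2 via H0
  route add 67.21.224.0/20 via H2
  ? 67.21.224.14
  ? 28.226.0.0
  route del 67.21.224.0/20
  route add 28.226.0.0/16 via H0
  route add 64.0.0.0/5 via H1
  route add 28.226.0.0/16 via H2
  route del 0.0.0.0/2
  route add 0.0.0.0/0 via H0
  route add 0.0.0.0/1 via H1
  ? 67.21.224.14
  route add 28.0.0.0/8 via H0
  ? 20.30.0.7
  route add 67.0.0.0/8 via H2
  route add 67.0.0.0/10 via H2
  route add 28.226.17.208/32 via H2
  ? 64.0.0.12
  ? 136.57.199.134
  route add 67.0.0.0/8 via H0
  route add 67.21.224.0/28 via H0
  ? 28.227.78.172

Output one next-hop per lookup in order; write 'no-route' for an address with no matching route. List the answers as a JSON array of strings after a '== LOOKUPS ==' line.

Process each operation:
  + 28.224.0.0/12 (H2) depth=12
  - 28.224.0.0/12 clear@12
  + 28.226.0.0/15 (H1) depth=15
  + 67.21.224.14/32 (H1) depth=32
  ? 67.21.224.14  path d0:-→d1:-→d2:-→d3:-→d4:-→d5:-→d6:-→d7:-→d8:-→d9:-→d10:-→d11:-→d12:-→d13:-→d14:-→d15:-→d16:-→d17:-→d18:-→d19:-→d20:-→d21:-→d22:-→d23:-→d24:-→d25:-→d26:-→d27:-→d28:-→d29:-→d30:-→d31:-→d32:H1  best=H1
  ? 28.226.0.0  path d0:-→d1:-→d2:-→d3:-→d4:-→d5:-→d6:-→d7:-→d8:-→d9:-→d10:-→d11:-→d12:-→d13:-→d14:-→d15:H1  best=H1
  + 28.226.0.0/17 (H2) depth=17
  + 67.21.224.0/20 (H1) depth=20
  + 0.0.0.0/2 (H0) depth=2
  + 67.21.224.0/20 (H2) depth=20
  ? 67.21.224.14  path d0:-→d1:-→d2:-→d3:-→d4:-→d5:-→d6:-→d7:-→d8:-→d9:-→d10:-→d11:-→d12:-→d13:-→d14:-→d15:-→d16:-→d17:-→d18:-→d19:-→d20:H2→d21:-→d22:-→d23:-→d24:-→d25:-→d26:-→d27:-→d28:-→d29:-→d30:-→d31:-→d32:H1  best=H1
  ? 28.226.0.0  path d0:-→d1:-→d2:H0→d3:-→d4:-→d5:-→d6:-→d7:-→d8:-→d9:-→d10:-→d11:-→d12:-→d13:-→d14:-→d15:H1→d16:-→d17:H2  best=H2
  - 67.21.224.0/20 clear@20
  + 28.226.0.0/16 (H0) depth=16
  + 64.0.0.0/5 (H1) depth=5
  + 28.226.0.0/16 (H2) depth=16
  - 0.0.0.0/2 clear@2
  + 0.0.0.0/0 (H0) depth=0
  + 0.0.0.0/1 (H1) depth=1
  ? 67.21.224.14  path d0:H0→d1:H1→d2:-→d3:-→d4:-→d5:H1→d6:-→d7:-→d8:-→d9:-→d10:-→d11:-→d12:-→d13:-→d14:-→d15:-→d16:-→d17:-→d18:-→d19:-→d20:-→d21:-→d22:-→d23:-→d24:-→d25:-→d26:-→d27:-→d28:-→d29:-→d30:-→d31:-→d32:H1  best=H1
  + 28.0.0.0/8 (H0) depth=8
  ? 20.30.0.7  path d0:H0→d1:H1→d2:-→d3:-→d4:-  best=H1
  + 67.0.0.0/8 (H2) depth=8
  + 67.0.0.0/10 (H2) depth=10
  + 28.226.17.208/32 (H2) depth=32
  ? 64.0.0.12  path d0:H0→d1:H1→d2:-→d3:-→d4:-→d5:H1→d6:-  best=H1
  ? 136.57.199.134  path d0:H0  best=H0
  + 67.0.0.0/8 (H0) depth=8
  + 67.21.224.0/28 (H0) depth=28
  ? 28.227.78.172  path d0:H0→d1:H1→d2:-→d3:-→d4:-→d5:-→d6:-→d7:-→d8:H0→d9:-→d10:-→d11:-→d12:-→d13:-→d14:-→d15:H1  best=H1

== LOOKUPS ==
["H1","H1","H1","H2","H1","H1","H1","H0","H1"]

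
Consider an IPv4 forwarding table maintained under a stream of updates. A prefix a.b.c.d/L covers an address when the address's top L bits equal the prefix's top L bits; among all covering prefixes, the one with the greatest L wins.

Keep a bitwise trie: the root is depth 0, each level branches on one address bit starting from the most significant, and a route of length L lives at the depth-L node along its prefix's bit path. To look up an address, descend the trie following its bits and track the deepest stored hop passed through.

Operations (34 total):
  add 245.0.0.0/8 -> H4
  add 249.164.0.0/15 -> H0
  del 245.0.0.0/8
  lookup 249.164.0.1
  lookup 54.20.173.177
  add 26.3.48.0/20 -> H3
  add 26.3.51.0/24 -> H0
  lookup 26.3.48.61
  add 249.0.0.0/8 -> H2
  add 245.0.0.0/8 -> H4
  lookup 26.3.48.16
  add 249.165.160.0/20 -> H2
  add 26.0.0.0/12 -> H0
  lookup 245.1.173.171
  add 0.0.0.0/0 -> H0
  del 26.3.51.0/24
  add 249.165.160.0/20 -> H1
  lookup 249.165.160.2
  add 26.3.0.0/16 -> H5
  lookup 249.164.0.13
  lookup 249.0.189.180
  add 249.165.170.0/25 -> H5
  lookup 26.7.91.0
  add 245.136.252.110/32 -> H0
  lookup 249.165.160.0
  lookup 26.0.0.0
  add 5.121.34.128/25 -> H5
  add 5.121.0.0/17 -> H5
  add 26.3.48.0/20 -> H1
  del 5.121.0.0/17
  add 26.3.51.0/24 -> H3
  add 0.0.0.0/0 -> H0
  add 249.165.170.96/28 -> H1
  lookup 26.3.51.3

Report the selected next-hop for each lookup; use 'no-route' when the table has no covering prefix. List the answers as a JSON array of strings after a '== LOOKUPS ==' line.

Trace:
  + 245.0.0.0/8 (H4) depth=8
  + 249.164.0.0/15 (H0) depth=15
  - 245.0.0.0/8 clear@8
  lookup 249.164.0.1: bits 111110011010010 walk d0:-→d1:-→d2:-→d3:-→d4:-→d5:-→d6:-→d7:-→d8:-→d9:-→d10:-→d11:-→d12:-→d13:-→d14:-→d15:H0 -> H0
  lookup 54.20.173.177: bits ε walk d0:- -> no-route
  + 26.3.48.0/20 (H3) depth=20
  + 26.3.51.0/24 (H0) depth=24
  lookup 26.3.48.61: bits 0001101000000011001100 walk d0:-→d1:-→d2:-→d3:-→d4:-→d5:-→d6:-→d7:-→d8:-→d9:-→d10:-→d11:-→d12:-→d13:-→d14:-→d15:-→d16:-→d17:-→d18:-→d19:-→d20:H3→d21:-→d22:- -> H3
  + 249.0.0.0/8 (H2) depth=8
  + 245.0.0.0/8 (H4) depth=8
  lookup 26.3.48.16: bits 0001101000000011001100 walk d0:-→d1:-→d2:-→d3:-→d4:-→d5:-→d6:-→d7:-→d8:-→d9:-→d10:-→d11:-→d12:-→d13:-→d14:-→d15:-→d16:-→d17:-→d18:-→d19:-→d20:H3→d21:-→d22:- -> H3
  + 249.165.160.0/20 (H2) depth=20
  + 26.0.0.0/12 (H0) depth=12
  lookup 245.1.173.171: bits 11110101 walk d0:-→d1:-→d2:-→d3:-→d4:-→d5:-→d6:-→d7:-→d8:H4 -> H4
  + 0.0.0.0/0 (H0) depth=0
  - 26.3.51.0/24 clear@24
  + 249.165.160.0/20 (H1) depth=20
  lookup 249.165.160.2: bits 11111001101001011010 walk d0:H0→d1:-→d2:-→d3:-→d4:-→d5:-→d6:-→d7:-→d8:H2→d9:-→d10:-→d11:-→d12:-→d13:-→d14:-→d15:H0→d16:-→d17:-→d18:-→d19:-→d20:H1 -> H1
  + 26.3.0.0/16 (H5) depth=16
  lookup 249.164.0.13: bits 111110011010010 walk d0:H0→d1:-→d2:-→d3:-→d4:-→d5:-→d6:-→d7:-→d8:H2→d9:-→d10:-→d11:-→d12:-→d13:-→d14:-→d15:H0 -> H0
  lookup 249.0.189.180: bits 11111001 walk d0:H0→d1:-→d2:-→d3:-→d4:-→d5:-→d6:-→d7:-→d8:H2 -> H2
  + 249.165.170.0/25 (H5) depth=25
  lookup 26.7.91.0: bits 0001101000000 walk d0:H0→d1:-→d2:-→d3:-→d4:-→d5:-→d6:-→d7:-→d8:-→d9:-→d10:-→d11:-→d12:H0→d13:- -> H0
  + 245.136.252.110/32 (H0) depth=32
  lookup 249.165.160.0: bits 11111001101001011010 walk d0:H0→d1:-→d2:-→d3:-→d4:-→d5:-→d6:-→d7:-→d8:H2→d9:-→d10:-→d11:-→d12:-→d13:-→d14:-→d15:H0→d16:-→d17:-→d18:-→d19:-→d20:H1 -> H1
  lookup 26.0.0.0: bits 00011010000000 walk d0:H0→d1:-→d2:-→d3:-→d4:-→d5:-→d6:-→d7:-→d8:-→d9:-→d10:-→d11:-→d12:H0→d13:-→d14:- -> H0
  + 5.121.34.128/25 (H5) depth=25
  + 5.121.0.0/17 (H5) depth=17
  + 26.3.48.0/20 (H1) depth=20
  - 5.121.0.0/17 clear@17
  + 26.3.51.0/24 (H3) depth=24
  + 0.0.0.0/0 (H0) depth=0
  + 249.165.170.96/28 (H1) depth=28
  lookup 26.3.51.3: bits 000110100000001100110011 walk d0:H0→d1:-→d2:-→d3:-→d4:-→d5:-→d6:-→d7:-→d8:-→d9:-→d10:-→d11:-→d12:H0→d13:-→d14:-→d15:-→d16:H5→d17:-→d18:-→d19:-→d20:H1→d21:-→d22:-→d23:-→d24:H3 -> H3

== LOOKUPS ==
["H0","no-route","H3","H3","H4","H1","H0","H2","H0","H1","H0","H3"]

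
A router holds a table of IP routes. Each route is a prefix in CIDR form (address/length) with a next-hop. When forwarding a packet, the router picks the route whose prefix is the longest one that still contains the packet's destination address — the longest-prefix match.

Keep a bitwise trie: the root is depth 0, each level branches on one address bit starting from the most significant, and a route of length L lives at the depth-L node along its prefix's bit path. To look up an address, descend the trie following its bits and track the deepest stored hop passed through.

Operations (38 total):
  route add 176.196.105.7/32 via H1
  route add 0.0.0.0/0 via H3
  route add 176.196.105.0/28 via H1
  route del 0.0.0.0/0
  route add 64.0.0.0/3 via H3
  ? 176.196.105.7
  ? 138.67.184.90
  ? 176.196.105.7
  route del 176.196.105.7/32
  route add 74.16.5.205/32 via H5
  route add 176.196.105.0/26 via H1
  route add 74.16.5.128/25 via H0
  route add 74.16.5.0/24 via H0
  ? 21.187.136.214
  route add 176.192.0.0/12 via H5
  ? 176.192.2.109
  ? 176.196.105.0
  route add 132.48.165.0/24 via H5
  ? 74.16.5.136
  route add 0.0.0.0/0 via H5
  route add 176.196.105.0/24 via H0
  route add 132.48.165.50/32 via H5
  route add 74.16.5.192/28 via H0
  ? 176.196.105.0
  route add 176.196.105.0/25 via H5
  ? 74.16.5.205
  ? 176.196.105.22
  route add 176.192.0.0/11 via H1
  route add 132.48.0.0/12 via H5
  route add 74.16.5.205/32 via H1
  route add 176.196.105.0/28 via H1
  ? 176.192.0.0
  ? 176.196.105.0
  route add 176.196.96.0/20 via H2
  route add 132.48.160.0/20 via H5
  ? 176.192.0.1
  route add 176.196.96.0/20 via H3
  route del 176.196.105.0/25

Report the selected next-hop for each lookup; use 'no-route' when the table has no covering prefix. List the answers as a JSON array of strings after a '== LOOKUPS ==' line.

Apply in order:
  add 176.196.105.7/32 -> H1 at depth 32
  add 0.0.0.0/0 -> H3 at depth 0
  add 176.196.105.0/28 -> H1 at depth 28
  - 0.0.0.0/0 clear@0
  add 64.0.0.0/3 -> H3 at depth 3
  Q 176.196.105.7: descend 10110000110001000110100100000111 ; hops seen [H1,H1] ; pick H1
  Q 138.67.184.90: descend 10 ; hops seen [∅] ; pick no-route
  Q 176.196.105.7: descend 10110000110001000110100100000111 ; hops seen [H1,H1] ; pick H1
  - 176.196.105.7/32 clear@32
  add 74.16.5.205/32 -> H5 at depth 32
  add 176.196.105.0/26 -> H1 at depth 26
  add 74.16.5.128/25 -> H0 at depth 25
  add 74.16.5.0/24 -> H0 at depth 24
  Q 21.187.136.214: descend 0 ; hops seen [∅] ; pick no-route
  add 176.192.0.0/12 -> H5 at depth 12
  Q 176.192.2.109: descend 1011000011000 ; hops seen [H5] ; pick H5
  Q 176.196.105.0: descend 10110000110001000110100100000 ; hops seen [H5,H1,H1] ; pick H1
  add 132.48.165.0/24 -> H5 at depth 24
  Q 74.16.5.136: descend 0100101000010000000001011 ; hops seen [H3,H0,H0] ; pick H0
  add 0.0.0.0/0 -> H5 at depth 0
  add 176.196.105.0/24 -> H0 at depth 24
  add 132.48.165.50/32 -> H5 at depth 32
  add 74.16.5.192/28 -> H0 at depth 28
  Q 176.196.105.0: descend 10110000110001000110100100000 ; hops seen [H5,H5,H0,H1,H1] ; pick H1
  add 176.196.105.0/25 -> H5 at depth 25
  Q 74.16.5.205: descend 01001010000100000000010111001101 ; hops seen [H5,H3,H0,H0,H0,H5] ; pick H5
  Q 176.196.105.22: descend 101100001100010001101001000 ; hops seen [H5,H5,H0,H5,H1] ; pick H1
  add 176.192.0.0/11 -> H1 at depth 11
  add 132.48.0.0/12 -> H5 at depth 12
  add 74.16.5.205/32 -> H1 at depth 32
  add 176.196.105.0/28 -> H1 at depth 28
  Q 176.192.0.0: descend 1011000011000 ; hops seen [H5,H1,H5] ; pick H5
  Q 176.196.105.0: descend 10110000110001000110100100000 ; hops seen [H5,H1,H5,H0,H5,H1,H1] ; pick H1
  add 176.196.96.0/20 -> H2 at depth 20
  add 132.48.160.0/20 -> H5 at depth 20
  Q 176.192.0.1: descend 1011000011000 ; hops seen [H5,H1,H5] ; pick H5
  add 176.196.96.0/20 -> H3 at depth 20
  - 176.196.105.0/25 clear@25

== LOOKUPS ==
["H1","no-route","H1","no-route","H5","H1","H0","H1","H5","H1","H5","H1","H5"]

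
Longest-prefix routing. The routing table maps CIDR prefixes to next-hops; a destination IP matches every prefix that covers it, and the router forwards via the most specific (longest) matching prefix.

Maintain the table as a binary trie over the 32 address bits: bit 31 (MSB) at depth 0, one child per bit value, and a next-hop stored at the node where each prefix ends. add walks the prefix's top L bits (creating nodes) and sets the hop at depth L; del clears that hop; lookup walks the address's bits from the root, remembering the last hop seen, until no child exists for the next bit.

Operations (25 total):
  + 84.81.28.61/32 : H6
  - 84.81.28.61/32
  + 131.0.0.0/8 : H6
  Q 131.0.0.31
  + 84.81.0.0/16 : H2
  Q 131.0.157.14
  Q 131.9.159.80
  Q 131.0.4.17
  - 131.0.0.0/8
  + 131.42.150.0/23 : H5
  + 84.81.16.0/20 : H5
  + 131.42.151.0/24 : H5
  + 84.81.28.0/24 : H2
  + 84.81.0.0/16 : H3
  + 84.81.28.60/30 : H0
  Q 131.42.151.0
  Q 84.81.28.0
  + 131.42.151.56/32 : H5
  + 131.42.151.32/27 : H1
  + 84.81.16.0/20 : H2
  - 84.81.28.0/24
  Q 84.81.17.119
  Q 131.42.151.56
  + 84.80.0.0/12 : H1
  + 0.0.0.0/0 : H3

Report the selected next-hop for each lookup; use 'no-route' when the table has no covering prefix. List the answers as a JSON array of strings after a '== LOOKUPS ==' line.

Apply in order:
  add 84.81.28.61/32 -> H6 at depth 32
  - 84.81.28.61/32 clear@32
  add 131.0.0.0/8 -> H6 at depth 8
  ? 131.0.0.31  path d0:-→d1:-→d2:-→d3:-→d4:-→d5:-→d6:-→d7:-→d8:H6  best=H6
  add 84.81.0.0/16 -> H2 at depth 16
  ? 131.0.157.14  path d0:-→d1:-→d2:-→d3:-→d4:-→d5:-→d6:-→d7:-→d8:H6  best=H6
  ? 131.9.159.80  path d0:-→d1:-→d2:-→d3:-→d4:-→d5:-→d6:-→d7:-→d8:H6  best=H6
  ? 131.0.4.17  path d0:-→d1:-→d2:-→d3:-→d4:-→d5:-→d6:-→d7:-→d8:H6  best=H6
  - 131.0.0.0/8 clear@8
  add 131.42.150.0/23 -> H5 at depth 23
  add 84.81.16.0/20 -> H5 at depth 20
  add 131.42.151.0/24 -> H5 at depth 24
  add 84.81.28.0/24 -> H2 at depth 24
  add 84.81.0.0/16 -> H3 at depth 16
  add 84.81.28.60/30 -> H0 at depth 30
  ? 131.42.151.0  path d0:-→d1:-→d2:-→d3:-→d4:-→d5:-→d6:-→d7:-→d8:-→d9:-→d10:-→d11:-→d12:-→d13:-→d14:-→d15:-→d16:-→d17:-→d18:-→d19:-→d20:-→d21:-→d22:-→d23:H5→d24:H5  best=H5
  ? 84.81.28.0  path d0:-→d1:-→d2:-→d3:-→d4:-→d5:-→d6:-→d7:-→d8:-→d9:-→d10:-→d11:-→d12:-→d13:-→d14:-→d15:-→d16:H3→d17:-→d18:-→d19:-→d20:H5→d21:-→d22:-→d23:-→d24:H2→d25:-→d26:-  best=H2
  add 131.42.151.56/32 -> H5 at depth 32
  add 131.42.151.32/27 -> H1 at depth 27
  add 84.81.16.0/20 -> H2 at depth 20
  - 84.81.28.0/24 clear@24
  ? 84.81.17.119  path d0:-→d1:-→d2:-→d3:-→d4:-→d5:-→d6:-→d7:-→d8:-→d9:-→d10:-→d11:-→d12:-→d13:-→d14:-→d15:-→d16:H3→d17:-→d18:-→d19:-→d20:H2  best=H2
  ? 131.42.151.56  path d0:-→d1:-→d2:-→d3:-→d4:-→d5:-→d6:-→d7:-→d8:-→d9:-→d10:-→d11:-→d12:-→d13:-→d14:-→d15:-→d16:-→d17:-→d18:-→d19:-→d20:-→d21:-→d22:-→d23:H5→d24:H5→d25:-→d26:-→d27:H1→d28:-→d29:-→d30:-→d31:-→d32:H5  best=H5
  add 84.80.0.0/12 -> H1 at depth 12
  add 0.0.0.0/0 -> H3 at depth 0

== LOOKUPS ==
["H6","H6","H6","H6","H5","H2","H2","H5"]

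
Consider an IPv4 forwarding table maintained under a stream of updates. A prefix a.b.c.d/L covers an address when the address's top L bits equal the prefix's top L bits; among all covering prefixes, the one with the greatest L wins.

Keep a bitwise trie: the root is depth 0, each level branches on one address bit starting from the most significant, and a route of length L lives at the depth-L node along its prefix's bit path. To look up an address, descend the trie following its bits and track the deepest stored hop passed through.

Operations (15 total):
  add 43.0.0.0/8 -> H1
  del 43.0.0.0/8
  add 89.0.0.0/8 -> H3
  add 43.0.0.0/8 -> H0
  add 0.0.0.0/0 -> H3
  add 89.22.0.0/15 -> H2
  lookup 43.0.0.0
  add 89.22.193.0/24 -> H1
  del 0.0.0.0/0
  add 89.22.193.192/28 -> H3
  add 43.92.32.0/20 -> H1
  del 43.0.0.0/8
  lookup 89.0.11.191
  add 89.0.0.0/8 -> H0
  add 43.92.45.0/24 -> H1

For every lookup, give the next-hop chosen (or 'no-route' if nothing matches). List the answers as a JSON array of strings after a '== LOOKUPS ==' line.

Trace:
  + 43.0.0.0/8 (H1) depth=8
  - 43.0.0.0/8 clear@8
  + 89.0.0.0/8 (H3) depth=8
  + 43.0.0.0/8 (H0) depth=8
  + 0.0.0.0/0 (H3) depth=0
  + 89.22.0.0/15 (H2) depth=15
  Q 43.0.0.0: descend 00101011 ; hops seen [H3,H0] ; pick H0
  + 89.22.193.0/24 (H1) depth=24
  - 0.0.0.0/0 clear@0
  + 89.22.193.192/28 (H3) depth=28
  + 43.92.32.0/20 (H1) depth=20
  - 43.0.0.0/8 clear@8
  Q 89.0.11.191: descend 01011001000 ; hops seen [H3] ; pick H3
  + 89.0.0.0/8 (H0) depth=8
  + 43.92.45.0/24 (H1) depth=24

== LOOKUPS ==
["H0","H3"]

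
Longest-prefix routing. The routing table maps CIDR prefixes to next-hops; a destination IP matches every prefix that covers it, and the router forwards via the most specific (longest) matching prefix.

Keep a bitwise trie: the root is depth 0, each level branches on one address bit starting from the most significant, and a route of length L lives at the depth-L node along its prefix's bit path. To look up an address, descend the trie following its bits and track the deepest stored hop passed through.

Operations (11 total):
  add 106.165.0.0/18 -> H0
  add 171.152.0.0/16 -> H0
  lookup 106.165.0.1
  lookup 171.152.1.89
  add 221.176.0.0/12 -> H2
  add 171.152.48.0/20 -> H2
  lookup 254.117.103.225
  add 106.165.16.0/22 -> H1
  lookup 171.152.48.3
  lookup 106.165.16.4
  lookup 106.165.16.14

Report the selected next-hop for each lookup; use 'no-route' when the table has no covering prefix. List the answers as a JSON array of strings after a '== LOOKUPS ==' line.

Apply in order:
  add 106.165.0.0/18 -> H0 at depth 18
  add 171.152.0.0/16 -> H0 at depth 16
  ? 106.165.0.1  path d0:-→d1:-→d2:-→d3:-→d4:-→d5:-→d6:-→d7:-→d8:-→d9:-→d10:-→d11:-→d12:-→d13:-→d14:-→d15:-→d16:-→d17:-→d18:H0  best=H0
  ? 171.152.1.89  path d0:-→d1:-→d2:-→d3:-→d4:-→d5:-→d6:-→d7:-→d8:-→d9:-→d10:-→d11:-→d12:-→d13:-→d14:-→d15:-→d16:H0  best=H0
  add 221.176.0.0/12 -> H2 at depth 12
  add 171.152.48.0/20 -> H2 at depth 20
  ? 254.117.103.225  path d0:-→d1:-→d2:-  best=no-route
  add 106.165.16.0/22 -> H1 at depth 22
  ? 171.152.48.3  path d0:-→d1:-→d2:-→d3:-→d4:-→d5:-→d6:-→d7:-→d8:-→d9:-→d10:-→d11:-→d12:-→d13:-→d14:-→d15:-→d16:H0→d17:-→d18:-→d19:-→d20:H2  best=H2
  ? 106.165.16.4  path d0:-→d1:-→d2:-→d3:-→d4:-→d5:-→d6:-→d7:-→d8:-→d9:-→d10:-→d11:-→d12:-→d13:-→d14:-→d15:-→d16:-→d17:-→d18:H0→d19:-→d20:-→d21:-→d22:H1  best=H1
  ? 106.165.16.14  path d0:-→d1:-→d2:-→d3:-→d4:-→d5:-→d6:-→d7:-→d8:-→d9:-→d10:-→d11:-→d12:-→d13:-→d14:-→d15:-→d16:-→d17:-→d18:H0→d19:-→d20:-→d21:-→d22:H1  best=H1

== LOOKUPS ==
["H0","H0","no-route","H2","H1","H1"]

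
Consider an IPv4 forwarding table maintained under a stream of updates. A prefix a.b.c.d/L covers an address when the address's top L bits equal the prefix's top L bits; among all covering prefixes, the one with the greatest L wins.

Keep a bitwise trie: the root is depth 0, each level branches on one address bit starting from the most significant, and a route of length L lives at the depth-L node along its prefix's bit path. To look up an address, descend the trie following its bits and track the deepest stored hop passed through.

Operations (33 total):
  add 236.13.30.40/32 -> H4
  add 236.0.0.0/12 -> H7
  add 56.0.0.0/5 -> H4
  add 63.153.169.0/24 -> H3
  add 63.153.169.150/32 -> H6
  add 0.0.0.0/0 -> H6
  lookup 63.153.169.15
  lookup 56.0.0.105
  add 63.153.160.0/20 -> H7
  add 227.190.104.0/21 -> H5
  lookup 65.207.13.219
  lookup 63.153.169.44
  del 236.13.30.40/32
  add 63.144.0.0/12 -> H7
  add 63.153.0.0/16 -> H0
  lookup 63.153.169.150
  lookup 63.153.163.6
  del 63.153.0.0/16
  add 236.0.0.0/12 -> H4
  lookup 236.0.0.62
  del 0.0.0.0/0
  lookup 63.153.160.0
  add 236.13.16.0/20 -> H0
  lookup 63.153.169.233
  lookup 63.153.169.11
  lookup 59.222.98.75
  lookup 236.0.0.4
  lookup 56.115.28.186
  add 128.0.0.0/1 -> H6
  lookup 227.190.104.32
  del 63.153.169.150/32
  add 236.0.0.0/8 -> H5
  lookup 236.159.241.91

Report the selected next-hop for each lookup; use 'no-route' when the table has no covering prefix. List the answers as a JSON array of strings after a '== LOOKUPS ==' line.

Process each operation:
  add 236.13.30.40/32 -> H4 at depth 32
  add 236.0.0.0/12 -> H7 at depth 12
  add 56.0.0.0/5 -> H4 at depth 5
  add 63.153.169.0/24 -> H3 at depth 24
  add 63.153.169.150/32 -> H6 at depth 32
  add 0.0.0.0/0 -> H6 at depth 0
  lookup 63.153.169.15: bits 001111111001100110101001 walk d0:H6→d1:-→d2:-→d3:-→d4:-→d5:H4→d6:-→d7:-→d8:-→d9:-→d10:-→d11:-→d12:-→d13:-→d14:-→d15:-→d16:-→d17:-→d18:-→d19:-→d20:-→d21:-→d22:-→d23:-→d24:H3 -> H3
  lookup 56.0.0.105: bits 00111 walk d0:H6→d1:-→d2:-→d3:-→d4:-→d5:H4 -> H4
  add 63.153.160.0/20 -> H7 at depth 20
  add 227.190.104.0/21 -> H5 at depth 21
  lookup 65.207.13.219: bits 0 walk d0:H6→d1:- -> H6
  lookup 63.153.169.44: bits 001111111001100110101001 walk d0:H6→d1:-→d2:-→d3:-→d4:-→d5:H4→d6:-→d7:-→d8:-→d9:-→d10:-→d11:-→d12:-→d13:-→d14:-→d15:-→d16:-→d17:-→d18:-→d19:-→d20:H7→d21:-→d22:-→d23:-→d24:H3 -> H3
  - 236.13.30.40/32 clear@32
  add 63.144.0.0/12 -> H7 at depth 12
  add 63.153.0.0/16 -> H0 at depth 16
  lookup 63.153.169.150: bits 00111111100110011010100110010110 walk d0:H6→d1:-→d2:-→d3:-→d4:-→d5:H4→d6:-→d7:-→d8:-→d9:-→d10:-→d11:-→d12:H7→d13:-→d14:-→d15:-→d16:H0→d17:-→d18:-→d19:-→d20:H7→d21:-→d22:-→d23:-→d24:H3→d25:-→d26:-→d27:-→d28:-→d29:-→d30:-→d31:-→d32:H6 -> H6
  lookup 63.153.163.6: bits 00111111100110011010 walk d0:H6→d1:-→d2:-→d3:-→d4:-→d5:H4→d6:-→d7:-→d8:-→d9:-→d10:-→d11:-→d12:H7→d13:-→d14:-→d15:-→d16:H0→d17:-→d18:-→d19:-→d20:H7 -> H7
  - 63.153.0.0/16 clear@16
  add 236.0.0.0/12 -> H4 at depth 12
  lookup 236.0.0.62: bits 111011000000 walk d0:H6→d1:-→d2:-→d3:-→d4:-→d5:-→d6:-→d7:-→d8:-→d9:-→d10:-→d11:-→d12:H4 -> H4
  - 0.0.0.0/0 clear@0
  lookup 63.153.160.0: bits 00111111100110011010 walk d0:-→d1:-→d2:-→d3:-→d4:-→d5:H4→d6:-→d7:-→d8:-→d9:-→d10:-→d11:-→d12:H7→d13:-→d14:-→d15:-→d16:-→d17:-→d18:-→d19:-→d20:H7 -> H7
  add 236.13.16.0/20 -> H0 at depth 20
  lookup 63.153.169.233: bits 0011111110011001101010011 walk d0:-→d1:-→d2:-→d3:-→d4:-→d5:H4→d6:-→d7:-→d8:-→d9:-→d10:-→d11:-→d12:H7→d13:-→d14:-→d15:-→d16:-→d17:-→d18:-→d19:-→d20:H7→d21:-→d22:-→d23:-→d24:H3→d25:- -> H3
  lookup 63.153.169.11: bits 001111111001100110101001 walk d0:-→d1:-→d2:-→d3:-→d4:-→d5:H4→d6:-→d7:-→d8:-→d9:-→d10:-→d11:-→d12:H7→d13:-→d14:-→d15:-→d16:-→d17:-→d18:-→d19:-→d20:H7→d21:-→d22:-→d23:-→d24:H3 -> H3
  lookup 59.222.98.75: bits 00111 walk d0:-→d1:-→d2:-→d3:-→d4:-→d5:H4 -> H4
  lookup 236.0.0.4: bits 111011000000 walk d0:-→d1:-→d2:-→d3:-→d4:-→d5:-→d6:-→d7:-→d8:-→d9:-→d10:-→d11:-→d12:H4 -> H4
  lookup 56.115.28.186: bits 00111 walk d0:-→d1:-→d2:-→d3:-→d4:-→d5:H4 -> H4
  add 128.0.0.0/1 -> H6 at depth 1
  lookup 227.190.104.32: bits 111000111011111001101 walk d0:-→d1:H6→d2:-→d3:-→d4:-→d5:-→d6:-→d7:-→d8:-→d9:-→d10:-→d11:-→d12:-→d13:-→d14:-→d15:-→d16:-→d17:-→d18:-→d19:-→d20:-→d21:H5 -> H5
  - 63.153.169.150/32 clear@32
  add 236.0.0.0/8 -> H5 at depth 8
  lookup 236.159.241.91: bits 11101100 walk d0:-→d1:H6→d2:-→d3:-→d4:-→d5:-→d6:-→d7:-→d8:H5 -> H5

== LOOKUPS ==
["H3","H4","H6","H3","H6","H7","H4","H7","H3","H3","H4","H4","H4","H5","H5"]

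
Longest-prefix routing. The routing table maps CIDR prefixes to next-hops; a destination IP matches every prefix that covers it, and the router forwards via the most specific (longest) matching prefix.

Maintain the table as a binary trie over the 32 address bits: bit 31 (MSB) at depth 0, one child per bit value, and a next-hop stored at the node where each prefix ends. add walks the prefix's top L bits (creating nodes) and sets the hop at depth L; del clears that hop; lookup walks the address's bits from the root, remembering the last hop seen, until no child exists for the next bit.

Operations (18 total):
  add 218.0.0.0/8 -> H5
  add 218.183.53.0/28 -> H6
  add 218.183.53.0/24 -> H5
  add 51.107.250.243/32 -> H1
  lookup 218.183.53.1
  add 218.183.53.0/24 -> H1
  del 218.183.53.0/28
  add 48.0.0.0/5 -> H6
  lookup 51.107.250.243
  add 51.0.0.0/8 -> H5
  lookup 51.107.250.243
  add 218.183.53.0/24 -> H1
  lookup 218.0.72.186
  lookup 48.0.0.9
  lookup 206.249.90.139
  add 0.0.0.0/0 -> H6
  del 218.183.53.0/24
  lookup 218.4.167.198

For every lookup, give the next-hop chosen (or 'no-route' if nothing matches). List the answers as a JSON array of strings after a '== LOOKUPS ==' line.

Trace:
  + 218.0.0.0/8 (H5) depth=8
  + 218.183.53.0/28 (H6) depth=28
  + 218.183.53.0/24 (H5) depth=24
  + 51.107.250.243/32 (H1) depth=32
  lookup 218.183.53.1: bits 1101101010110111001101010000 walk d0:-→d1:-→d2:-→d3:-→d4:-→d5:-→d6:-→d7:-→d8:H5→d9:-→d10:-→d11:-→d12:-→d13:-→d14:-→d15:-→d16:-→d17:-→d18:-→d19:-→d20:-→d21:-→d22:-→d23:-→d24:H5→d25:-→d26:-→d27:-→d28:H6 -> H6
  + 218.183.53.0/24 (H1) depth=24
  - 218.183.53.0/28 clear@28
  + 48.0.0.0/5 (H6) depth=5
  lookup 51.107.250.243: bits 00110011011010111111101011110011 walk d0:-→d1:-→d2:-→d3:-→d4:-→d5:H6→d6:-→d7:-→d8:-→d9:-→d10:-→d11:-→d12:-→d13:-→d14:-→d15:-→d16:-→d17:-→d18:-→d19:-→d20:-→d21:-→d22:-→d23:-→d24:-→d25:-→d26:-→d27:-→d28:-→d29:-→d30:-→d31:-→d32:H1 -> H1
  + 51.0.0.0/8 (H5) depth=8
  lookup 51.107.250.243: bits 00110011011010111111101011110011 walk d0:-→d1:-→d2:-→d3:-→d4:-→d5:H6→d6:-→d7:-→d8:H5→d9:-→d10:-→d11:-→d12:-→d13:-→d14:-→d15:-→d16:-→d17:-→d18:-→d19:-→d20:-→d21:-→d22:-→d23:-→d24:-→d25:-→d26:-→d27:-→d28:-→d29:-→d30:-→d31:-→d32:H1 -> H1
  + 218.183.53.0/24 (H1) depth=24
  lookup 218.0.72.186: bits 11011010 walk d0:-→d1:-→d2:-→d3:-→d4:-→d5:-→d6:-→d7:-→d8:H5 -> H5
  lookup 48.0.0.9: bits 001100 walk d0:-→d1:-→d2:-→d3:-→d4:-→d5:H6→d6:- -> H6
  lookup 206.249.90.139: bits 110 walk d0:-→d1:-→d2:-→d3:- -> no-route
  + 0.0.0.0/0 (H6) depth=0
  - 218.183.53.0/24 clear@24
  lookup 218.4.167.198: bits 11011010 walk d0:H6→d1:-→d2:-→d3:-→d4:-→d5:-→d6:-→d7:-→d8:H5 -> H5

== LOOKUPS ==
["H6","H1","H1","H5","H6","no-route","H5"]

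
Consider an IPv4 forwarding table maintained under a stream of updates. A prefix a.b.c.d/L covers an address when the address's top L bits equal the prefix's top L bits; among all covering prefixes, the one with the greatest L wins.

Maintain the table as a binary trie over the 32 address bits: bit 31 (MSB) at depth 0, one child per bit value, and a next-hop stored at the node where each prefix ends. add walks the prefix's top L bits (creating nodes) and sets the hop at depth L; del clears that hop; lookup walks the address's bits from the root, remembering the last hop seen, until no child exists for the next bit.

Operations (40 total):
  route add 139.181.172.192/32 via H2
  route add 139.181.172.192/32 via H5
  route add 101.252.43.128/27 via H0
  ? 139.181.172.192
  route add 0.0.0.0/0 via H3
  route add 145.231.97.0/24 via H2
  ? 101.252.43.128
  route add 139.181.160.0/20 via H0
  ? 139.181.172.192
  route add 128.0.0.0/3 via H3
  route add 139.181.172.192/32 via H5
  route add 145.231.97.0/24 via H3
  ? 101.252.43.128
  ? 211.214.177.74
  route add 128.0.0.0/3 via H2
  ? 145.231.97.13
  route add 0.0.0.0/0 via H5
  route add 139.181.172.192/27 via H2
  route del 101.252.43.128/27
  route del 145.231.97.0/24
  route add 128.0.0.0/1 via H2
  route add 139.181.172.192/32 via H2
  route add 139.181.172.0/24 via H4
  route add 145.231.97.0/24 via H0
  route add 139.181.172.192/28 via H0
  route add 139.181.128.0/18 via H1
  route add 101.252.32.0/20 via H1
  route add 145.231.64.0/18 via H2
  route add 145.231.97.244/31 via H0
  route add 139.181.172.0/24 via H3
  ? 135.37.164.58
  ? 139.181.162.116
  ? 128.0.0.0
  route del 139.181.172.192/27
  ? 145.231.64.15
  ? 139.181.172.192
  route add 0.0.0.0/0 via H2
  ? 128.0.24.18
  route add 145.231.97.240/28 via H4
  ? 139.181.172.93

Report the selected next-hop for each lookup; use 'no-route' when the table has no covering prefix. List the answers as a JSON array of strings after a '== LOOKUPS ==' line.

Apply in order:
  + 139.181.172.192/32 (H2) depth=32
  + 139.181.172.192/32 (H5) depth=32
  + 101.252.43.128/27 (H0) depth=27
  lookup 139.181.172.192: bits 10001011101101011010110011000000 walk d0:-→d1:-→d2:-→d3:-→d4:-→d5:-→d6:-→d7:-→d8:-→d9:-→d10:-→d11:-→d12:-→d13:-→d14:-→d15:-→d16:-→d17:-→d18:-→d19:-→d20:-→d21:-→d22:-→d23:-→d24:-→d25:-→d26:-→d27:-→d28:-→d29:-→d30:-→d31:-→d32:H5 -> H5
  + 0.0.0.0/0 (H3) depth=0
  + 145.231.97.0/24 (H2) depth=24
  lookup 101.252.43.128: bits 011001011111110000101011100 walk d0:H3→d1:-→d2:-→d3:-→d4:-→d5:-→d6:-→d7:-→d8:-→d9:-→d10:-→d11:-→d12:-→d13:-→d14:-→d15:-→d16:-→d17:-→d18:-→d19:-→d20:-→d21:-→d22:-→d23:-→d24:-→d25:-→d26:-→d27:H0 -> H0
  + 139.181.160.0/20 (H0) depth=20
  lookup 139.181.172.192: bits 10001011101101011010110011000000 walk d0:H3→d1:-→d2:-→d3:-→d4:-→d5:-→d6:-→d7:-→d8:-→d9:-→d10:-→d11:-→d12:-→d13:-→d14:-→d15:-→d16:-→d17:-→d18:-→d19:-→d20:H0→d21:-→d22:-→d23:-→d24:-→d25:-→d26:-→d27:-→d28:-→d29:-→d30:-→d31:-→d32:H5 -> H5
  + 128.0.0.0/3 (H3) depth=3
  + 139.181.172.192/32 (H5) depth=32
  + 145.231.97.0/24 (H3) depth=24
  lookup 101.252.43.128: bits 011001011111110000101011100 walk d0:H3→d1:-→d2:-→d3:-→d4:-→d5:-→d6:-→d7:-→d8:-→d9:-→d10:-→d11:-→d12:-→d13:-→d14:-→d15:-→d16:-→d17:-→d18:-→d19:-→d20:-→d21:-→d22:-→d23:-→d24:-→d25:-→d26:-→d27:H0 -> H0
  lookup 211.214.177.74: bits 1 walk d0:H3→d1:- -> H3
  + 128.0.0.0/3 (H2) depth=3
  lookup 145.231.97.13: bits 100100011110011101100001 walk d0:H3→d1:-→d2:-→d3:H2→d4:-→d5:-→d6:-→d7:-→d8:-→d9:-→d10:-→d11:-→d12:-→d13:-→d14:-→d15:-→d16:-→d17:-→d18:-→d19:-→d20:-→d21:-→d22:-→d23:-→d24:H3 -> H3
  + 0.0.0.0/0 (H5) depth=0
  + 139.181.172.192/27 (H2) depth=27
  del 101.252.43.128/27 (clear depth 27)
  del 145.231.97.0/24 (clear depth 24)
  + 128.0.0.0/1 (H2) depth=1
  + 139.181.172.192/32 (H2) depth=32
  + 139.181.172.0/24 (H4) depth=24
  + 145.231.97.0/24 (H0) depth=24
  + 139.181.172.192/28 (H0) depth=28
  + 139.181.128.0/18 (H1) depth=18
  + 101.252.32.0/20 (H1) depth=20
  + 145.231.64.0/18 (H2) depth=18
  + 145.231.97.244/31 (H0) depth=31
  + 139.181.172.0/24 (H3) depth=24
  lookup 135.37.164.58: bits 1000 walk d0:H5→d1:H2→d2:-→d3:H2→d4:- -> H2
  lookup 139.181.162.116: bits 10001011101101011010 walk d0:H5→d1:H2→d2:-→d3:H2→d4:-→d5:-→d6:-→d7:-→d8:-→d9:-→d10:-→d11:-→d12:-→d13:-→d14:-→d15:-→d16:-→d17:-→d18:H1→d19:-→d20:H0 -> H0
  lookup 128.0.0.0: bits 1000 walk d0:H5→d1:H2→d2:-→d3:H2→d4:- -> H2
  del 139.181.172.192/27 (clear depth 27)
  lookup 145.231.64.15: bits 100100011110011101 walk d0:H5→d1:H2→d2:-→d3:H2→d4:-→d5:-→d6:-→d7:-→d8:-→d9:-→d10:-→d11:-→d12:-→d13:-→d14:-→d15:-→d16:-→d17:-→d18:H2 -> H2
  lookup 139.181.172.192: bits 10001011101101011010110011000000 walk d0:H5→d1:H2→d2:-→d3:H2→d4:-→d5:-→d6:-→d7:-→d8:-→d9:-→d10:-→d11:-→d12:-→d13:-→d14:-→d15:-→d16:-→d17:-→d18:H1→d19:-→d20:H0→d21:-→d22:-→d23:-→d24:H3→d25:-→d26:-→d27:-→d28:H0→d29:-→d30:-→d31:-→d32:H2 -> H2
  + 0.0.0.0/0 (H2) depth=0
  lookup 128.0.24.18: bits 1000 walk d0:H2→d1:H2→d2:-→d3:H2→d4:- -> H2
  + 145.231.97.240/28 (H4) depth=28
  lookup 139.181.172.93: bits 100010111011010110101100 walk d0:H2→d1:H2→d2:-→d3:H2→d4:-→d5:-→d6:-→d7:-→d8:-→d9:-→d10:-→d11:-→d12:-→d13:-→d14:-→d15:-→d16:-→d17:-→d18:H1→d19:-→d20:H0→d21:-→d22:-→d23:-→d24:H3 -> H3

== LOOKUPS ==
["H5","H0","H5","H0","H3","H3","H2","H0","H2","H2","H2","H2","H3"]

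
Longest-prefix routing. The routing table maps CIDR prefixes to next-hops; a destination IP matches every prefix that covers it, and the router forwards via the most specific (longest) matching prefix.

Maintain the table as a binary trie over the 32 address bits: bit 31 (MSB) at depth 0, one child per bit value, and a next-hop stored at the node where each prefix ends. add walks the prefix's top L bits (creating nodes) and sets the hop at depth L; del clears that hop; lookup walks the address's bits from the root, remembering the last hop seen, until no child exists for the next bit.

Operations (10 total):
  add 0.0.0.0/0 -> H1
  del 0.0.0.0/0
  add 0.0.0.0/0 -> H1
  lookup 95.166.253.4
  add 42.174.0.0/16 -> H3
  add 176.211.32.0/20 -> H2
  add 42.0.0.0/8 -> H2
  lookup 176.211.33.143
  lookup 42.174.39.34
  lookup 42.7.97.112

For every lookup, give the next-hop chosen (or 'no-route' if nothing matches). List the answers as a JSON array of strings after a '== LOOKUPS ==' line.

Apply in order:
  add 0.0.0.0/0 -> H1 at depth 0
  - 0.0.0.0/0 clear@0
  add 0.0.0.0/0 -> H1 at depth 0
  lookup 95.166.253.4: bits ε walk d0:H1 -> H1
  add 42.174.0.0/16 -> H3 at depth 16
  add 176.211.32.0/20 -> H2 at depth 20
  add 42.0.0.0/8 -> H2 at depth 8
  lookup 176.211.33.143: bits 10110000110100110010 walk d0:H1→d1:-→d2:-→d3:-→d4:-→d5:-→d6:-→d7:-→d8:-→d9:-→d10:-→d11:-→d12:-→d13:-→d14:-→d15:-→d16:-→d17:-→d18:-→d19:-→d20:H2 -> H2
  lookup 42.174.39.34: bits 0010101010101110 walk d0:H1→d1:-→d2:-→d3:-→d4:-→d5:-→d6:-→d7:-→d8:H2→d9:-→d10:-→d11:-→d12:-→d13:-→d14:-→d15:-→d16:H3 -> H3
  lookup 42.7.97.112: bits 00101010 walk d0:H1→d1:-→d2:-→d3:-→d4:-→d5:-→d6:-→d7:-→d8:H2 -> H2

== LOOKUPS ==
["H1","H2","H3","H2"]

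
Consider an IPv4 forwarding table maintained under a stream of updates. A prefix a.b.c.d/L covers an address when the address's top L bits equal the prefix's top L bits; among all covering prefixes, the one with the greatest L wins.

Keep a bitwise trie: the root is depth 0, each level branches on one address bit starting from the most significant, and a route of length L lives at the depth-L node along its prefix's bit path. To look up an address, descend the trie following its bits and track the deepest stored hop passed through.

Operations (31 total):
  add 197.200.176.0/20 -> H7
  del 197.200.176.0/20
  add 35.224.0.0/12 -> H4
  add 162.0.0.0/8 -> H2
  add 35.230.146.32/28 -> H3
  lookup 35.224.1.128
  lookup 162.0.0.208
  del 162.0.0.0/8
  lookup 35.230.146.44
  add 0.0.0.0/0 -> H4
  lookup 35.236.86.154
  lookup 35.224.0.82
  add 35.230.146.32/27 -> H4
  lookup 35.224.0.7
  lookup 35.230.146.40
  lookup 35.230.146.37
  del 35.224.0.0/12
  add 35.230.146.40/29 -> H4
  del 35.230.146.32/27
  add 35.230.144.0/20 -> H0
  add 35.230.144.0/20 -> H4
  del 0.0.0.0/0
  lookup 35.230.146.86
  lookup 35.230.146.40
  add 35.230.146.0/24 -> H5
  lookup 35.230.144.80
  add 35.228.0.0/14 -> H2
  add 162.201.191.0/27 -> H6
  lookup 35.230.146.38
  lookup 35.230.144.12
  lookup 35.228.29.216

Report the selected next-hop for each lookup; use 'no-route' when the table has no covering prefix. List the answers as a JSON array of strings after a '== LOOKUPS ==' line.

Trace:
  add 197.200.176.0/20 -> H7 at depth 20
  - 197.200.176.0/20 clear@20
  add 35.224.0.0/12 -> H4 at depth 12
  add 162.0.0.0/8 -> H2 at depth 8
  add 35.230.146.32/28 -> H3 at depth 28
  Q 35.224.1.128: descend 0010001111100 ; hops seen [H4] ; pick H4
  Q 162.0.0.208: descend 10100010 ; hops seen [H2] ; pick H2
  - 162.0.0.0/8 clear@8
  Q 35.230.146.44: descend 0010001111100110100100100010 ; hops seen [H4,H3] ; pick H3
  add 0.0.0.0/0 -> H4 at depth 0
  Q 35.236.86.154: descend 001000111110 ; hops seen [H4,H4] ; pick H4
  Q 35.224.0.82: descend 0010001111100 ; hops seen [H4,H4] ; pick H4
  add 35.230.146.32/27 -> H4 at depth 27
  Q 35.224.0.7: descend 0010001111100 ; hops seen [H4,H4] ; pick H4
  Q 35.230.146.40: descend 0010001111100110100100100010 ; hops seen [H4,H4,H4,H3] ; pick H3
  Q 35.230.146.37: descend 0010001111100110100100100010 ; hops seen [H4,H4,H4,H3] ; pick H3
  - 35.224.0.0/12 clear@12
  add 35.230.146.40/29 -> H4 at depth 29
  - 35.230.146.32/27 clear@27
  add 35.230.144.0/20 -> H0 at depth 20
  add 35.230.144.0/20 -> H4 at depth 20
  - 0.0.0.0/0 clear@0
  Q 35.230.146.86: descend 0010001111100110100100100 ; hops seen [H4] ; pick H4
  Q 35.230.146.40: descend 00100011111001101001001000101 ; hops seen [H4,H3,H4] ; pick H4
  add 35.230.146.0/24 -> H5 at depth 24
  Q 35.230.144.80: descend 0010001111100110100100 ; hops seen [H4] ; pick H4
  add 35.228.0.0/14 -> H2 at depth 14
  add 162.201.191.0/27 -> H6 at depth 27
  Q 35.230.146.38: descend 0010001111100110100100100010 ; hops seen [H2,H4,H5,H3] ; pick H3
  Q 35.230.144.12: descend 0010001111100110100100 ; hops seen [H2,H4] ; pick H4
  Q 35.228.29.216: descend 00100011111001 ; hops seen [H2] ; pick H2

== LOOKUPS ==
["H4","H2","H3","H4","H4","H4","H3","H3","H4","H4","H4","H3","H4","H2"]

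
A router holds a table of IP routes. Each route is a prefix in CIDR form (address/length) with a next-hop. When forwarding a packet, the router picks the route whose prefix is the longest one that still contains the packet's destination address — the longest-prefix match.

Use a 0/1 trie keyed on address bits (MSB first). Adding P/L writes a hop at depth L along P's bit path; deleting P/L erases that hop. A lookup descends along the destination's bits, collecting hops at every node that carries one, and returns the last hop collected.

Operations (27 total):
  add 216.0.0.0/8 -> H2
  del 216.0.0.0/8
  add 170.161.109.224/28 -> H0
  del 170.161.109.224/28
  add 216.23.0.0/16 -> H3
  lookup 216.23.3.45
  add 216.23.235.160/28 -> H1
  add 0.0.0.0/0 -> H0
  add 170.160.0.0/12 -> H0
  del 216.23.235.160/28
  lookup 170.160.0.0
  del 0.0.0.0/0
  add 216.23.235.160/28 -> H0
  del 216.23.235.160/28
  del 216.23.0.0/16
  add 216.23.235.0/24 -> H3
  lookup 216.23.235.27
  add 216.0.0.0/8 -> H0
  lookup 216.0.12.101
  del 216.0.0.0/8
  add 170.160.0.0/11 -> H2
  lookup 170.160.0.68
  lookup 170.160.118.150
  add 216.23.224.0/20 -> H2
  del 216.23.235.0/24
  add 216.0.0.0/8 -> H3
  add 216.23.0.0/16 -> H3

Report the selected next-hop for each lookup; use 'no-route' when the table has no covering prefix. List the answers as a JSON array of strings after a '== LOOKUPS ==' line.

Process each operation:
  add 216.0.0.0/8 -> H2 at depth 8
  - 216.0.0.0/8 clear@8
  add 170.161.109.224/28 -> H0 at depth 28
  - 170.161.109.224/28 clear@28
  add 216.23.0.0/16 -> H3 at depth 16
  ? 216.23.3.45  path d0:-→d1:-→d2:-→d3:-→d4:-→d5:-→d6:-→d7:-→d8:-→d9:-→d10:-→d11:-→d12:-→d13:-→d14:-→d15:-→d16:H3  best=H3
  add 216.23.235.160/28 -> H1 at depth 28
  add 0.0.0.0/0 -> H0 at depth 0
  add 170.160.0.0/12 -> H0 at depth 12
  - 216.23.235.160/28 clear@28
  ? 170.160.0.0  path d0:H0→d1:-→d2:-→d3:-→d4:-→d5:-→d6:-→d7:-→d8:-→d9:-→d10:-→d11:-→d12:H0→d13:-→d14:-→d15:-  best=H0
  - 0.0.0.0/0 clear@0
  add 216.23.235.160/28 -> H0 at depth 28
  - 216.23.235.160/28 clear@28
  - 216.23.0.0/16 clear@16
  add 216.23.235.0/24 -> H3 at depth 24
  ? 216.23.235.27  path d0:-→d1:-→d2:-→d3:-→d4:-→d5:-→d6:-→d7:-→d8:-→d9:-→d10:-→d11:-→d12:-→d13:-→d14:-→d15:-→d16:-→d17:-→d18:-→d19:-→d20:-→d21:-→d22:-→d23:-→d24:H3  best=H3
  add 216.0.0.0/8 -> H0 at depth 8
  ? 216.0.12.101  path d0:-→d1:-→d2:-→d3:-→d4:-→d5:-→d6:-→d7:-→d8:H0→d9:-→d10:-→d11:-  best=H0
  - 216.0.0.0/8 clear@8
  add 170.160.0.0/11 -> H2 at depth 11
  ? 170.160.0.68  path d0:-→d1:-→d2:-→d3:-→d4:-→d5:-→d6:-→d7:-→d8:-→d9:-→d10:-→d11:H2→d12:H0→d13:-→d14:-→d15:-  best=H0
  ? 170.160.118.150  path d0:-→d1:-→d2:-→d3:-→d4:-→d5:-→d6:-→d7:-→d8:-→d9:-→d10:-→d11:H2→d12:H0→d13:-→d14:-→d15:-  best=H0
  add 216.23.224.0/20 -> H2 at depth 20
  - 216.23.235.0/24 clear@24
  add 216.0.0.0/8 -> H3 at depth 8
  add 216.23.0.0/16 -> H3 at depth 16

== LOOKUPS ==
["H3","H0","H3","H0","H0","H0"]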